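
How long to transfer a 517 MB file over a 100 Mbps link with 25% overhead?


Effective throughput = 100 * (1 - 25/100) = 75 Mbps
File size in Mb = 517 * 8 = 4136 Mb
Time = 4136 / 75
Time = 55.1467 seconds


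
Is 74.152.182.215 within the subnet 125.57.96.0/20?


Subnet network: 125.57.96.0
Test IP AND mask: 74.152.176.0
No, 74.152.182.215 is not in 125.57.96.0/20


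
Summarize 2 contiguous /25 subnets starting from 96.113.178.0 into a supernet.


Original prefix: /25
Number of subnets: 2 = 2^1
New prefix = 25 - 1 = 24
Supernet: 96.113.178.0/24


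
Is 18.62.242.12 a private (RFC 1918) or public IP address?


RFC 1918 private ranges:
  10.0.0.0/8 (10.0.0.0 - 10.255.255.255)
  172.16.0.0/12 (172.16.0.0 - 172.31.255.255)
  192.168.0.0/16 (192.168.0.0 - 192.168.255.255)
Public (not in any RFC 1918 range)


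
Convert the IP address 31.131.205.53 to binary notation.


31 = 00011111
131 = 10000011
205 = 11001101
53 = 00110101
Binary: 00011111.10000011.11001101.00110101


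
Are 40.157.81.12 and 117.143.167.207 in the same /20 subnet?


Mask: 255.255.240.0
40.157.81.12 AND mask = 40.157.80.0
117.143.167.207 AND mask = 117.143.160.0
No, different subnets (40.157.80.0 vs 117.143.160.0)


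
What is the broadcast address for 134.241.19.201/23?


Network: 134.241.18.0/23
Host bits = 9
Set all host bits to 1:
Broadcast: 134.241.19.255


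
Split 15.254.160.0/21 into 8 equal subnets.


New prefix = 21 + 3 = 24
Each subnet has 256 addresses
  15.254.160.0/24
  15.254.161.0/24
  15.254.162.0/24
  15.254.163.0/24
  15.254.164.0/24
  15.254.165.0/24
  15.254.166.0/24
  15.254.167.0/24
Subnets: 15.254.160.0/24, 15.254.161.0/24, 15.254.162.0/24, 15.254.163.0/24, 15.254.164.0/24, 15.254.165.0/24, 15.254.166.0/24, 15.254.167.0/24


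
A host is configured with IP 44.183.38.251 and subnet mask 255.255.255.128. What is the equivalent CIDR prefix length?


Binary: 11111111.11111111.11111111.10000000
Count leading 1s
Prefix: /25


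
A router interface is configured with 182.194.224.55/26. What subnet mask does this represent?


/26 means 26 network bits, 6 host bits
Binary: 11111111111111111111111111000000
Mask: 255.255.255.192


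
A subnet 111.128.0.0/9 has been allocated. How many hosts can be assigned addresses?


Host bits = 32 - 9 = 23
Total addresses = 2^23 = 8388608
Usable = total - 2 (network and broadcast)
Usable hosts: 8388606


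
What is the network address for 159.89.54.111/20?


IP:   10011111.01011001.00110110.01101111
Mask: 11111111.11111111.11110000.00000000
AND operation:
Net:  10011111.01011001.00110000.00000000
Network: 159.89.48.0/20


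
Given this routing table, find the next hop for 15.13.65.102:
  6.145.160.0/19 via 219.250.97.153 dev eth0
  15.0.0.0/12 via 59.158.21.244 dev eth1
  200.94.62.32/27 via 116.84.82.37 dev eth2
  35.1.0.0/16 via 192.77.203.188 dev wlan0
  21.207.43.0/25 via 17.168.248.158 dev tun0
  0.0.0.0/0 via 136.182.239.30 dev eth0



Longest prefix match for 15.13.65.102:
  /19 6.145.160.0: no
  /12 15.0.0.0: MATCH
  /27 200.94.62.32: no
  /16 35.1.0.0: no
  /25 21.207.43.0: no
  /0 0.0.0.0: MATCH
Selected: next-hop 59.158.21.244 via eth1 (matched /12)


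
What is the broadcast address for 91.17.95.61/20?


Network: 91.17.80.0/20
Host bits = 12
Set all host bits to 1:
Broadcast: 91.17.95.255


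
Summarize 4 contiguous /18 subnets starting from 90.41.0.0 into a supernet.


Original prefix: /18
Number of subnets: 4 = 2^2
New prefix = 18 - 2 = 16
Supernet: 90.41.0.0/16


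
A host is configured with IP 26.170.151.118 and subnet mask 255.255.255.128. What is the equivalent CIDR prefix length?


Binary: 11111111.11111111.11111111.10000000
Count leading 1s
Prefix: /25


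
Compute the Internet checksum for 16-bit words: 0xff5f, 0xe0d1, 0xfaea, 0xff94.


Sum all words (with carry folding):
+ 0xff5f = 0xff5f
+ 0xe0d1 = 0xe031
+ 0xfaea = 0xdb1c
+ 0xff94 = 0xdab1
One's complement: ~0xdab1
Checksum = 0x254e


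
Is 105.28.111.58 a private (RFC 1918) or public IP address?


RFC 1918 private ranges:
  10.0.0.0/8 (10.0.0.0 - 10.255.255.255)
  172.16.0.0/12 (172.16.0.0 - 172.31.255.255)
  192.168.0.0/16 (192.168.0.0 - 192.168.255.255)
Public (not in any RFC 1918 range)


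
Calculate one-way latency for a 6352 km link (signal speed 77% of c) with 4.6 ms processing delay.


Speed = 0.77 * 3e5 km/s = 231000 km/s
Propagation delay = 6352 / 231000 = 0.0275 s = 27.4978 ms
Processing delay = 4.6 ms
Total one-way latency = 32.0978 ms


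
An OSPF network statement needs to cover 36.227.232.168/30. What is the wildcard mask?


Subnet mask: 255.255.255.252
Wildcard = 255.255.255.255 - subnet mask
255 - 255 = 0
255 - 255 = 0
255 - 255 = 0
255 - 252 = 3
Wildcard: 0.0.0.3


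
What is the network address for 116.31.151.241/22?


IP:   01110100.00011111.10010111.11110001
Mask: 11111111.11111111.11111100.00000000
AND operation:
Net:  01110100.00011111.10010100.00000000
Network: 116.31.148.0/22


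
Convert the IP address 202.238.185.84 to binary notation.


202 = 11001010
238 = 11101110
185 = 10111001
84 = 01010100
Binary: 11001010.11101110.10111001.01010100


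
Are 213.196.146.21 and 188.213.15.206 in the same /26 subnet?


Mask: 255.255.255.192
213.196.146.21 AND mask = 213.196.146.0
188.213.15.206 AND mask = 188.213.15.192
No, different subnets (213.196.146.0 vs 188.213.15.192)


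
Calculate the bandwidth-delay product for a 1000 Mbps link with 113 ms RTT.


BDP = bandwidth * RTT
= 1000 Mbps * 113 ms
= 1000 * 1e6 * 113 / 1000 bits
= 113000000 bits
= 14125000 bytes
= 13793.9453 KB
BDP = 113000000 bits (14125000 bytes)


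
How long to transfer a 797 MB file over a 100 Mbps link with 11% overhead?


Effective throughput = 100 * (1 - 11/100) = 89 Mbps
File size in Mb = 797 * 8 = 6376 Mb
Time = 6376 / 89
Time = 71.6404 seconds


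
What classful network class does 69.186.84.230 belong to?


First octet: 69
Binary: 01000101
0xxxxxxx -> Class A (1-126)
Class A, default mask 255.0.0.0 (/8)


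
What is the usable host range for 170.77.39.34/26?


Network: 170.77.39.0
Broadcast: 170.77.39.63
First usable = network + 1
Last usable = broadcast - 1
Range: 170.77.39.1 to 170.77.39.62


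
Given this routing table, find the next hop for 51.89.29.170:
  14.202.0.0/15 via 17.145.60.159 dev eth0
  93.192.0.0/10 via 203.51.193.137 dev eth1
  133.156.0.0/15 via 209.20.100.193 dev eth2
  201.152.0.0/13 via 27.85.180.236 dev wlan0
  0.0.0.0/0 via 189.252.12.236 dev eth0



Longest prefix match for 51.89.29.170:
  /15 14.202.0.0: no
  /10 93.192.0.0: no
  /15 133.156.0.0: no
  /13 201.152.0.0: no
  /0 0.0.0.0: MATCH
Selected: next-hop 189.252.12.236 via eth0 (matched /0)


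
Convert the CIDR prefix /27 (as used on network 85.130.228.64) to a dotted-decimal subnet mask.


/27 means 27 network bits, 5 host bits
Binary: 11111111111111111111111111100000
Mask: 255.255.255.224


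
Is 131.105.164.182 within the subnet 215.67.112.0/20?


Subnet network: 215.67.112.0
Test IP AND mask: 131.105.160.0
No, 131.105.164.182 is not in 215.67.112.0/20


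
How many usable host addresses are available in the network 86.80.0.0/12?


Host bits = 32 - 12 = 20
Total addresses = 2^20 = 1048576
Usable = total - 2 (network and broadcast)
Usable hosts: 1048574


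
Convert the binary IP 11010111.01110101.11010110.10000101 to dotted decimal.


11010111 = 215
01110101 = 117
11010110 = 214
10000101 = 133
IP: 215.117.214.133


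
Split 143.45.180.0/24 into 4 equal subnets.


New prefix = 24 + 2 = 26
Each subnet has 64 addresses
  143.45.180.0/26
  143.45.180.64/26
  143.45.180.128/26
  143.45.180.192/26
Subnets: 143.45.180.0/26, 143.45.180.64/26, 143.45.180.128/26, 143.45.180.192/26


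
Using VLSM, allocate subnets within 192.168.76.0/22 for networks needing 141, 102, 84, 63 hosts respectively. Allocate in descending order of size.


141 hosts -> /24 (254 usable): 192.168.76.0/24
102 hosts -> /25 (126 usable): 192.168.77.0/25
84 hosts -> /25 (126 usable): 192.168.77.128/25
63 hosts -> /25 (126 usable): 192.168.78.0/25
Allocation: 192.168.76.0/24 (141 hosts, 254 usable); 192.168.77.0/25 (102 hosts, 126 usable); 192.168.77.128/25 (84 hosts, 126 usable); 192.168.78.0/25 (63 hosts, 126 usable)


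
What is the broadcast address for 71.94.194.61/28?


Network: 71.94.194.48/28
Host bits = 4
Set all host bits to 1:
Broadcast: 71.94.194.63


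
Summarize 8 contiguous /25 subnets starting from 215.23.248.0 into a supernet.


Original prefix: /25
Number of subnets: 8 = 2^3
New prefix = 25 - 3 = 22
Supernet: 215.23.248.0/22


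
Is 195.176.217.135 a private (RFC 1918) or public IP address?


RFC 1918 private ranges:
  10.0.0.0/8 (10.0.0.0 - 10.255.255.255)
  172.16.0.0/12 (172.16.0.0 - 172.31.255.255)
  192.168.0.0/16 (192.168.0.0 - 192.168.255.255)
Public (not in any RFC 1918 range)


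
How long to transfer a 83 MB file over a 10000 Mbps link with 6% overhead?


Effective throughput = 10000 * (1 - 6/100) = 9400 Mbps
File size in Mb = 83 * 8 = 664 Mb
Time = 664 / 9400
Time = 0.0706 seconds


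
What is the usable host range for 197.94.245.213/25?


Network: 197.94.245.128
Broadcast: 197.94.245.255
First usable = network + 1
Last usable = broadcast - 1
Range: 197.94.245.129 to 197.94.245.254


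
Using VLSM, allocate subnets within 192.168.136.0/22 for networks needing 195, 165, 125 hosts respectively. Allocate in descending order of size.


195 hosts -> /24 (254 usable): 192.168.136.0/24
165 hosts -> /24 (254 usable): 192.168.137.0/24
125 hosts -> /25 (126 usable): 192.168.138.0/25
Allocation: 192.168.136.0/24 (195 hosts, 254 usable); 192.168.137.0/24 (165 hosts, 254 usable); 192.168.138.0/25 (125 hosts, 126 usable)


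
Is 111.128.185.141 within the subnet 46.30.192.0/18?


Subnet network: 46.30.192.0
Test IP AND mask: 111.128.128.0
No, 111.128.185.141 is not in 46.30.192.0/18


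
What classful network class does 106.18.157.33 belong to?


First octet: 106
Binary: 01101010
0xxxxxxx -> Class A (1-126)
Class A, default mask 255.0.0.0 (/8)


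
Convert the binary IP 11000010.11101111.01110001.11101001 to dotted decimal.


11000010 = 194
11101111 = 239
01110001 = 113
11101001 = 233
IP: 194.239.113.233


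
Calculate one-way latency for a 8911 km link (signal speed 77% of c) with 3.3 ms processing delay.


Speed = 0.77 * 3e5 km/s = 231000 km/s
Propagation delay = 8911 / 231000 = 0.0386 s = 38.5758 ms
Processing delay = 3.3 ms
Total one-way latency = 41.8758 ms


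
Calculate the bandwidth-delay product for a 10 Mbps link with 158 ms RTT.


BDP = bandwidth * RTT
= 10 Mbps * 158 ms
= 10 * 1e6 * 158 / 1000 bits
= 1580000 bits
= 197500 bytes
= 192.8711 KB
BDP = 1580000 bits (197500 bytes)


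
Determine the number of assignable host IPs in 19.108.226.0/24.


Host bits = 32 - 24 = 8
Total addresses = 2^8 = 256
Usable = total - 2 (network and broadcast)
Usable hosts: 254


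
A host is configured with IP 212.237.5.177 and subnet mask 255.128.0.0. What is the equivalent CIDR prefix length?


Binary: 11111111.10000000.00000000.00000000
Count leading 1s
Prefix: /9


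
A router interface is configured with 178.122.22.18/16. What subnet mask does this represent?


/16 means 16 network bits, 16 host bits
Binary: 11111111111111110000000000000000
Mask: 255.255.0.0


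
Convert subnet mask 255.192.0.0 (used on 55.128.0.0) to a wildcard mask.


Subnet mask: 255.192.0.0
Wildcard = 255.255.255.255 - subnet mask
255 - 255 = 0
255 - 192 = 63
255 - 0 = 255
255 - 0 = 255
Wildcard: 0.63.255.255


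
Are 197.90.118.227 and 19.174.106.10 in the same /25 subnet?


Mask: 255.255.255.128
197.90.118.227 AND mask = 197.90.118.128
19.174.106.10 AND mask = 19.174.106.0
No, different subnets (197.90.118.128 vs 19.174.106.0)


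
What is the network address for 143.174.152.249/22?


IP:   10001111.10101110.10011000.11111001
Mask: 11111111.11111111.11111100.00000000
AND operation:
Net:  10001111.10101110.10011000.00000000
Network: 143.174.152.0/22


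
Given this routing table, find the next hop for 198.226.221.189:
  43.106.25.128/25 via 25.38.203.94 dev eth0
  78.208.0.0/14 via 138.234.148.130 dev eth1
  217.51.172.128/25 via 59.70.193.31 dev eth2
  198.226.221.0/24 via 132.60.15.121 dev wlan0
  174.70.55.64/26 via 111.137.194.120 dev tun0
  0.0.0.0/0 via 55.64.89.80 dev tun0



Longest prefix match for 198.226.221.189:
  /25 43.106.25.128: no
  /14 78.208.0.0: no
  /25 217.51.172.128: no
  /24 198.226.221.0: MATCH
  /26 174.70.55.64: no
  /0 0.0.0.0: MATCH
Selected: next-hop 132.60.15.121 via wlan0 (matched /24)


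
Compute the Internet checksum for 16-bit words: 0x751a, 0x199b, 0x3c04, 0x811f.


Sum all words (with carry folding):
+ 0x751a = 0x751a
+ 0x199b = 0x8eb5
+ 0x3c04 = 0xcab9
+ 0x811f = 0x4bd9
One's complement: ~0x4bd9
Checksum = 0xb426


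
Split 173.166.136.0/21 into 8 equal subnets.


New prefix = 21 + 3 = 24
Each subnet has 256 addresses
  173.166.136.0/24
  173.166.137.0/24
  173.166.138.0/24
  173.166.139.0/24
  173.166.140.0/24
  173.166.141.0/24
  173.166.142.0/24
  173.166.143.0/24
Subnets: 173.166.136.0/24, 173.166.137.0/24, 173.166.138.0/24, 173.166.139.0/24, 173.166.140.0/24, 173.166.141.0/24, 173.166.142.0/24, 173.166.143.0/24


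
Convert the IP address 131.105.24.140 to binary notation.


131 = 10000011
105 = 01101001
24 = 00011000
140 = 10001100
Binary: 10000011.01101001.00011000.10001100


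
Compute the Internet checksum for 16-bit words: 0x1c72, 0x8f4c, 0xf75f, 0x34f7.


Sum all words (with carry folding):
+ 0x1c72 = 0x1c72
+ 0x8f4c = 0xabbe
+ 0xf75f = 0xa31e
+ 0x34f7 = 0xd815
One's complement: ~0xd815
Checksum = 0x27ea


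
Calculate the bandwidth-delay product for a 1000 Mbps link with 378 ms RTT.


BDP = bandwidth * RTT
= 1000 Mbps * 378 ms
= 1000 * 1e6 * 378 / 1000 bits
= 378000000 bits
= 47250000 bytes
= 46142.5781 KB
BDP = 378000000 bits (47250000 bytes)


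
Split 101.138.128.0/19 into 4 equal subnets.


New prefix = 19 + 2 = 21
Each subnet has 2048 addresses
  101.138.128.0/21
  101.138.136.0/21
  101.138.144.0/21
  101.138.152.0/21
Subnets: 101.138.128.0/21, 101.138.136.0/21, 101.138.144.0/21, 101.138.152.0/21


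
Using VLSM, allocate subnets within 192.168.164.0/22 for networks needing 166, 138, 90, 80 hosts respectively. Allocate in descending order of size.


166 hosts -> /24 (254 usable): 192.168.164.0/24
138 hosts -> /24 (254 usable): 192.168.165.0/24
90 hosts -> /25 (126 usable): 192.168.166.0/25
80 hosts -> /25 (126 usable): 192.168.166.128/25
Allocation: 192.168.164.0/24 (166 hosts, 254 usable); 192.168.165.0/24 (138 hosts, 254 usable); 192.168.166.0/25 (90 hosts, 126 usable); 192.168.166.128/25 (80 hosts, 126 usable)


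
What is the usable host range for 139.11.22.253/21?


Network: 139.11.16.0
Broadcast: 139.11.23.255
First usable = network + 1
Last usable = broadcast - 1
Range: 139.11.16.1 to 139.11.23.254


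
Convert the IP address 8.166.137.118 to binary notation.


8 = 00001000
166 = 10100110
137 = 10001001
118 = 01110110
Binary: 00001000.10100110.10001001.01110110


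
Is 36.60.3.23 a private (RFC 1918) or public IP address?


RFC 1918 private ranges:
  10.0.0.0/8 (10.0.0.0 - 10.255.255.255)
  172.16.0.0/12 (172.16.0.0 - 172.31.255.255)
  192.168.0.0/16 (192.168.0.0 - 192.168.255.255)
Public (not in any RFC 1918 range)


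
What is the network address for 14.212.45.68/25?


IP:   00001110.11010100.00101101.01000100
Mask: 11111111.11111111.11111111.10000000
AND operation:
Net:  00001110.11010100.00101101.00000000
Network: 14.212.45.0/25


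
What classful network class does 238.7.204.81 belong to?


First octet: 238
Binary: 11101110
1110xxxx -> Class D (224-239)
Class D (multicast), default mask N/A


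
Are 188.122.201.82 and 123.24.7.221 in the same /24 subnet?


Mask: 255.255.255.0
188.122.201.82 AND mask = 188.122.201.0
123.24.7.221 AND mask = 123.24.7.0
No, different subnets (188.122.201.0 vs 123.24.7.0)


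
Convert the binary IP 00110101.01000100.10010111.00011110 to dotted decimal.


00110101 = 53
01000100 = 68
10010111 = 151
00011110 = 30
IP: 53.68.151.30


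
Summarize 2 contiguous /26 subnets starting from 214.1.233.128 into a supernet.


Original prefix: /26
Number of subnets: 2 = 2^1
New prefix = 26 - 1 = 25
Supernet: 214.1.233.128/25


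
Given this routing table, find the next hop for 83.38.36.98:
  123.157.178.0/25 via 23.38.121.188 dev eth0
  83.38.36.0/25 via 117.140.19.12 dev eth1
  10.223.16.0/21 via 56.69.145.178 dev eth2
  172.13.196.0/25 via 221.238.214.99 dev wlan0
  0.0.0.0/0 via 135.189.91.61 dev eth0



Longest prefix match for 83.38.36.98:
  /25 123.157.178.0: no
  /25 83.38.36.0: MATCH
  /21 10.223.16.0: no
  /25 172.13.196.0: no
  /0 0.0.0.0: MATCH
Selected: next-hop 117.140.19.12 via eth1 (matched /25)


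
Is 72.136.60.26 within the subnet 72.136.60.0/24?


Subnet network: 72.136.60.0
Test IP AND mask: 72.136.60.0
Yes, 72.136.60.26 is in 72.136.60.0/24


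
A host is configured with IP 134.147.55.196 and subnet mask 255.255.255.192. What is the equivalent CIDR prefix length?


Binary: 11111111.11111111.11111111.11000000
Count leading 1s
Prefix: /26


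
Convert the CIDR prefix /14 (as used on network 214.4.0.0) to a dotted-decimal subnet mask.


/14 means 14 network bits, 18 host bits
Binary: 11111111111111000000000000000000
Mask: 255.252.0.0


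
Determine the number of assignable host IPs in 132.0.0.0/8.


Host bits = 32 - 8 = 24
Total addresses = 2^24 = 16777216
Usable = total - 2 (network and broadcast)
Usable hosts: 16777214


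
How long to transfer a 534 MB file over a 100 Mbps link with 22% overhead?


Effective throughput = 100 * (1 - 22/100) = 78 Mbps
File size in Mb = 534 * 8 = 4272 Mb
Time = 4272 / 78
Time = 54.7692 seconds


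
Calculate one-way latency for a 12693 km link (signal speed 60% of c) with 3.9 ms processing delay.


Speed = 0.6 * 3e5 km/s = 180000 km/s
Propagation delay = 12693 / 180000 = 0.0705 s = 70.5167 ms
Processing delay = 3.9 ms
Total one-way latency = 74.4167 ms


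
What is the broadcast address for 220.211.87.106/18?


Network: 220.211.64.0/18
Host bits = 14
Set all host bits to 1:
Broadcast: 220.211.127.255


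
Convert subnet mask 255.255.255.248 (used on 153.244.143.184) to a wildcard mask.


Subnet mask: 255.255.255.248
Wildcard = 255.255.255.255 - subnet mask
255 - 255 = 0
255 - 255 = 0
255 - 255 = 0
255 - 248 = 7
Wildcard: 0.0.0.7


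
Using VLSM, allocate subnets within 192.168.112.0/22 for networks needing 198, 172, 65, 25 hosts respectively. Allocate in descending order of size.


198 hosts -> /24 (254 usable): 192.168.112.0/24
172 hosts -> /24 (254 usable): 192.168.113.0/24
65 hosts -> /25 (126 usable): 192.168.114.0/25
25 hosts -> /27 (30 usable): 192.168.114.128/27
Allocation: 192.168.112.0/24 (198 hosts, 254 usable); 192.168.113.0/24 (172 hosts, 254 usable); 192.168.114.0/25 (65 hosts, 126 usable); 192.168.114.128/27 (25 hosts, 30 usable)


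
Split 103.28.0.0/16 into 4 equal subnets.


New prefix = 16 + 2 = 18
Each subnet has 16384 addresses
  103.28.0.0/18
  103.28.64.0/18
  103.28.128.0/18
  103.28.192.0/18
Subnets: 103.28.0.0/18, 103.28.64.0/18, 103.28.128.0/18, 103.28.192.0/18


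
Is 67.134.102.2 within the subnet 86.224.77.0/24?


Subnet network: 86.224.77.0
Test IP AND mask: 67.134.102.0
No, 67.134.102.2 is not in 86.224.77.0/24


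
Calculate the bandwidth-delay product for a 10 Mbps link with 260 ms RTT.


BDP = bandwidth * RTT
= 10 Mbps * 260 ms
= 10 * 1e6 * 260 / 1000 bits
= 2600000 bits
= 325000 bytes
= 317.3828 KB
BDP = 2600000 bits (325000 bytes)


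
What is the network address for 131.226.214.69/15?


IP:   10000011.11100010.11010110.01000101
Mask: 11111111.11111110.00000000.00000000
AND operation:
Net:  10000011.11100010.00000000.00000000
Network: 131.226.0.0/15


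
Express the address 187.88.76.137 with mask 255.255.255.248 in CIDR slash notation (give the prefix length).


Binary: 11111111.11111111.11111111.11111000
Count leading 1s
Prefix: /29


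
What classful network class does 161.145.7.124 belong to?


First octet: 161
Binary: 10100001
10xxxxxx -> Class B (128-191)
Class B, default mask 255.255.0.0 (/16)


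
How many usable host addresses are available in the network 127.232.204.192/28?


Host bits = 32 - 28 = 4
Total addresses = 2^4 = 16
Usable = total - 2 (network and broadcast)
Usable hosts: 14


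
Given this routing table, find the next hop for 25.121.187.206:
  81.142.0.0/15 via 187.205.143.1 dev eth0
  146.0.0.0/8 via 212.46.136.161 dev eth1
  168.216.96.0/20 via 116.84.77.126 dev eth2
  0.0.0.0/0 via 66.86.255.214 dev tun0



Longest prefix match for 25.121.187.206:
  /15 81.142.0.0: no
  /8 146.0.0.0: no
  /20 168.216.96.0: no
  /0 0.0.0.0: MATCH
Selected: next-hop 66.86.255.214 via tun0 (matched /0)


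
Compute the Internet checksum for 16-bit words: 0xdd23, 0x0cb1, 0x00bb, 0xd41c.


Sum all words (with carry folding):
+ 0xdd23 = 0xdd23
+ 0x0cb1 = 0xe9d4
+ 0x00bb = 0xea8f
+ 0xd41c = 0xbeac
One's complement: ~0xbeac
Checksum = 0x4153


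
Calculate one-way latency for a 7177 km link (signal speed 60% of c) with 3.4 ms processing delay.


Speed = 0.6 * 3e5 km/s = 180000 km/s
Propagation delay = 7177 / 180000 = 0.0399 s = 39.8722 ms
Processing delay = 3.4 ms
Total one-way latency = 43.2722 ms


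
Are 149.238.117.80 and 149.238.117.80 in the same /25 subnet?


Mask: 255.255.255.128
149.238.117.80 AND mask = 149.238.117.0
149.238.117.80 AND mask = 149.238.117.0
Yes, same subnet (149.238.117.0)


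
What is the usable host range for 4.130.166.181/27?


Network: 4.130.166.160
Broadcast: 4.130.166.191
First usable = network + 1
Last usable = broadcast - 1
Range: 4.130.166.161 to 4.130.166.190


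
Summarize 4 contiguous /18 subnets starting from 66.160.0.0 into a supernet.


Original prefix: /18
Number of subnets: 4 = 2^2
New prefix = 18 - 2 = 16
Supernet: 66.160.0.0/16


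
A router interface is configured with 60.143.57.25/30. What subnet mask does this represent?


/30 means 30 network bits, 2 host bits
Binary: 11111111111111111111111111111100
Mask: 255.255.255.252


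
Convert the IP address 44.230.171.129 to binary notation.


44 = 00101100
230 = 11100110
171 = 10101011
129 = 10000001
Binary: 00101100.11100110.10101011.10000001


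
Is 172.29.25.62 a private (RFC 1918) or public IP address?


RFC 1918 private ranges:
  10.0.0.0/8 (10.0.0.0 - 10.255.255.255)
  172.16.0.0/12 (172.16.0.0 - 172.31.255.255)
  192.168.0.0/16 (192.168.0.0 - 192.168.255.255)
Private (in 172.16.0.0/12)


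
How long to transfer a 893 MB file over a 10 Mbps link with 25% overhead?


Effective throughput = 10 * (1 - 25/100) = 7.5 Mbps
File size in Mb = 893 * 8 = 7144 Mb
Time = 7144 / 7.5
Time = 952.5333 seconds


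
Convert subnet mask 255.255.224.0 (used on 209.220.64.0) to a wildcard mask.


Subnet mask: 255.255.224.0
Wildcard = 255.255.255.255 - subnet mask
255 - 255 = 0
255 - 255 = 0
255 - 224 = 31
255 - 0 = 255
Wildcard: 0.0.31.255


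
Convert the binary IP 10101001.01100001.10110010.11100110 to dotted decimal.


10101001 = 169
01100001 = 97
10110010 = 178
11100110 = 230
IP: 169.97.178.230


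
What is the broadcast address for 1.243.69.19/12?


Network: 1.240.0.0/12
Host bits = 20
Set all host bits to 1:
Broadcast: 1.255.255.255


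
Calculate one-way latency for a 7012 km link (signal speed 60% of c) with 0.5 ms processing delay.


Speed = 0.6 * 3e5 km/s = 180000 km/s
Propagation delay = 7012 / 180000 = 0.039 s = 38.9556 ms
Processing delay = 0.5 ms
Total one-way latency = 39.4556 ms


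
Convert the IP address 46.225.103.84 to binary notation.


46 = 00101110
225 = 11100001
103 = 01100111
84 = 01010100
Binary: 00101110.11100001.01100111.01010100


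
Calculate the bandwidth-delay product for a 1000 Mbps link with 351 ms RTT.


BDP = bandwidth * RTT
= 1000 Mbps * 351 ms
= 1000 * 1e6 * 351 / 1000 bits
= 351000000 bits
= 43875000 bytes
= 42846.6797 KB
BDP = 351000000 bits (43875000 bytes)


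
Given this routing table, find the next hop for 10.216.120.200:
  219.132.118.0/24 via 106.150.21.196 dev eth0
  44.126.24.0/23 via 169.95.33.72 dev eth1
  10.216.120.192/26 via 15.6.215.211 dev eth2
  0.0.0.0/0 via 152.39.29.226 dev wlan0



Longest prefix match for 10.216.120.200:
  /24 219.132.118.0: no
  /23 44.126.24.0: no
  /26 10.216.120.192: MATCH
  /0 0.0.0.0: MATCH
Selected: next-hop 15.6.215.211 via eth2 (matched /26)


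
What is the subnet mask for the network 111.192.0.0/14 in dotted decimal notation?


/14 means 14 network bits, 18 host bits
Binary: 11111111111111000000000000000000
Mask: 255.252.0.0


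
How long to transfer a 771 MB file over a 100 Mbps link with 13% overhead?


Effective throughput = 100 * (1 - 13/100) = 87 Mbps
File size in Mb = 771 * 8 = 6168 Mb
Time = 6168 / 87
Time = 70.8966 seconds


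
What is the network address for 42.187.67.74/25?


IP:   00101010.10111011.01000011.01001010
Mask: 11111111.11111111.11111111.10000000
AND operation:
Net:  00101010.10111011.01000011.00000000
Network: 42.187.67.0/25


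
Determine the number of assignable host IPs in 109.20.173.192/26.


Host bits = 32 - 26 = 6
Total addresses = 2^6 = 64
Usable = total - 2 (network and broadcast)
Usable hosts: 62


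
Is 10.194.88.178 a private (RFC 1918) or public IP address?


RFC 1918 private ranges:
  10.0.0.0/8 (10.0.0.0 - 10.255.255.255)
  172.16.0.0/12 (172.16.0.0 - 172.31.255.255)
  192.168.0.0/16 (192.168.0.0 - 192.168.255.255)
Private (in 10.0.0.0/8)


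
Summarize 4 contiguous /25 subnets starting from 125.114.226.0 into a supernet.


Original prefix: /25
Number of subnets: 4 = 2^2
New prefix = 25 - 2 = 23
Supernet: 125.114.226.0/23


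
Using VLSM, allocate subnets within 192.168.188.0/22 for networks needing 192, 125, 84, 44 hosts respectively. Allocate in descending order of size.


192 hosts -> /24 (254 usable): 192.168.188.0/24
125 hosts -> /25 (126 usable): 192.168.189.0/25
84 hosts -> /25 (126 usable): 192.168.189.128/25
44 hosts -> /26 (62 usable): 192.168.190.0/26
Allocation: 192.168.188.0/24 (192 hosts, 254 usable); 192.168.189.0/25 (125 hosts, 126 usable); 192.168.189.128/25 (84 hosts, 126 usable); 192.168.190.0/26 (44 hosts, 62 usable)


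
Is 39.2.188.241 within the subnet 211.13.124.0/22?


Subnet network: 211.13.124.0
Test IP AND mask: 39.2.188.0
No, 39.2.188.241 is not in 211.13.124.0/22


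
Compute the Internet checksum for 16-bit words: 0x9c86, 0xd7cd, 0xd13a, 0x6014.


Sum all words (with carry folding):
+ 0x9c86 = 0x9c86
+ 0xd7cd = 0x7454
+ 0xd13a = 0x458f
+ 0x6014 = 0xa5a3
One's complement: ~0xa5a3
Checksum = 0x5a5c


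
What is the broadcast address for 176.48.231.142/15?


Network: 176.48.0.0/15
Host bits = 17
Set all host bits to 1:
Broadcast: 176.49.255.255


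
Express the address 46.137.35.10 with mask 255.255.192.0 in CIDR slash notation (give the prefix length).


Binary: 11111111.11111111.11000000.00000000
Count leading 1s
Prefix: /18


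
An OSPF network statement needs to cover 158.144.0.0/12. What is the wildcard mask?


Subnet mask: 255.240.0.0
Wildcard = 255.255.255.255 - subnet mask
255 - 255 = 0
255 - 240 = 15
255 - 0 = 255
255 - 0 = 255
Wildcard: 0.15.255.255


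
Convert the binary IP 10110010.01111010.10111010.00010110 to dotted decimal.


10110010 = 178
01111010 = 122
10111010 = 186
00010110 = 22
IP: 178.122.186.22


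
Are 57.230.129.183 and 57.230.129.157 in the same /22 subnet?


Mask: 255.255.252.0
57.230.129.183 AND mask = 57.230.128.0
57.230.129.157 AND mask = 57.230.128.0
Yes, same subnet (57.230.128.0)


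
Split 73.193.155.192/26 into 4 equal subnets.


New prefix = 26 + 2 = 28
Each subnet has 16 addresses
  73.193.155.192/28
  73.193.155.208/28
  73.193.155.224/28
  73.193.155.240/28
Subnets: 73.193.155.192/28, 73.193.155.208/28, 73.193.155.224/28, 73.193.155.240/28


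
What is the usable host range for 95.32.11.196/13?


Network: 95.32.0.0
Broadcast: 95.39.255.255
First usable = network + 1
Last usable = broadcast - 1
Range: 95.32.0.1 to 95.39.255.254


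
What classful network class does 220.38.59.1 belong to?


First octet: 220
Binary: 11011100
110xxxxx -> Class C (192-223)
Class C, default mask 255.255.255.0 (/24)


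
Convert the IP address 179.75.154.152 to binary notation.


179 = 10110011
75 = 01001011
154 = 10011010
152 = 10011000
Binary: 10110011.01001011.10011010.10011000


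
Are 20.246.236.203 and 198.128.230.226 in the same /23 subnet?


Mask: 255.255.254.0
20.246.236.203 AND mask = 20.246.236.0
198.128.230.226 AND mask = 198.128.230.0
No, different subnets (20.246.236.0 vs 198.128.230.0)


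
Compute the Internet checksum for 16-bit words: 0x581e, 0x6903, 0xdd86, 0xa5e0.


Sum all words (with carry folding):
+ 0x581e = 0x581e
+ 0x6903 = 0xc121
+ 0xdd86 = 0x9ea8
+ 0xa5e0 = 0x4489
One's complement: ~0x4489
Checksum = 0xbb76


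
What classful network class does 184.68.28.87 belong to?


First octet: 184
Binary: 10111000
10xxxxxx -> Class B (128-191)
Class B, default mask 255.255.0.0 (/16)


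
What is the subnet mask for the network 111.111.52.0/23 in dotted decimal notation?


/23 means 23 network bits, 9 host bits
Binary: 11111111111111111111111000000000
Mask: 255.255.254.0


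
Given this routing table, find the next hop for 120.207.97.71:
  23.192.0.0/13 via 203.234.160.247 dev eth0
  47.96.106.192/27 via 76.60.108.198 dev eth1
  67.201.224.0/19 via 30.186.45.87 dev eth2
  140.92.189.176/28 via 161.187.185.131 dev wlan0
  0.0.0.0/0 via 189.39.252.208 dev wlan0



Longest prefix match for 120.207.97.71:
  /13 23.192.0.0: no
  /27 47.96.106.192: no
  /19 67.201.224.0: no
  /28 140.92.189.176: no
  /0 0.0.0.0: MATCH
Selected: next-hop 189.39.252.208 via wlan0 (matched /0)


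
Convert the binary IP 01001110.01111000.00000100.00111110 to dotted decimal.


01001110 = 78
01111000 = 120
00000100 = 4
00111110 = 62
IP: 78.120.4.62


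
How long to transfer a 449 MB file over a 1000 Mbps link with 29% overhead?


Effective throughput = 1000 * (1 - 29/100) = 710 Mbps
File size in Mb = 449 * 8 = 3592 Mb
Time = 3592 / 710
Time = 5.0592 seconds


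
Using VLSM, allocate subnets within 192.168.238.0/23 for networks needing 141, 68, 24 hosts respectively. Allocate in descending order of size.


141 hosts -> /24 (254 usable): 192.168.238.0/24
68 hosts -> /25 (126 usable): 192.168.239.0/25
24 hosts -> /27 (30 usable): 192.168.239.128/27
Allocation: 192.168.238.0/24 (141 hosts, 254 usable); 192.168.239.0/25 (68 hosts, 126 usable); 192.168.239.128/27 (24 hosts, 30 usable)


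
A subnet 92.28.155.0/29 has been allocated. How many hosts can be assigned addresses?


Host bits = 32 - 29 = 3
Total addresses = 2^3 = 8
Usable = total - 2 (network and broadcast)
Usable hosts: 6


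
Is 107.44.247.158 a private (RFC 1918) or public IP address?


RFC 1918 private ranges:
  10.0.0.0/8 (10.0.0.0 - 10.255.255.255)
  172.16.0.0/12 (172.16.0.0 - 172.31.255.255)
  192.168.0.0/16 (192.168.0.0 - 192.168.255.255)
Public (not in any RFC 1918 range)


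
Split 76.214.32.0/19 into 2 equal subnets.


New prefix = 19 + 1 = 20
Each subnet has 4096 addresses
  76.214.32.0/20
  76.214.48.0/20
Subnets: 76.214.32.0/20, 76.214.48.0/20


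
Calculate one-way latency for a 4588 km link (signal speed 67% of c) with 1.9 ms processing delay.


Speed = 0.67 * 3e5 km/s = 201000 km/s
Propagation delay = 4588 / 201000 = 0.0228 s = 22.8259 ms
Processing delay = 1.9 ms
Total one-way latency = 24.7259 ms


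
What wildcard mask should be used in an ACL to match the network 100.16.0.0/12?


Subnet mask: 255.240.0.0
Wildcard = 255.255.255.255 - subnet mask
255 - 255 = 0
255 - 240 = 15
255 - 0 = 255
255 - 0 = 255
Wildcard: 0.15.255.255


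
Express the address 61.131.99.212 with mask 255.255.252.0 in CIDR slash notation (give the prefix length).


Binary: 11111111.11111111.11111100.00000000
Count leading 1s
Prefix: /22


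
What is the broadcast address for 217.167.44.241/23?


Network: 217.167.44.0/23
Host bits = 9
Set all host bits to 1:
Broadcast: 217.167.45.255


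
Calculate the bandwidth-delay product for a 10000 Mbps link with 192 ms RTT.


BDP = bandwidth * RTT
= 10000 Mbps * 192 ms
= 10000 * 1e6 * 192 / 1000 bits
= 1920000000 bits
= 240000000 bytes
= 234375 KB
BDP = 1920000000 bits (240000000 bytes)


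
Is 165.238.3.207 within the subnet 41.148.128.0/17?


Subnet network: 41.148.128.0
Test IP AND mask: 165.238.0.0
No, 165.238.3.207 is not in 41.148.128.0/17


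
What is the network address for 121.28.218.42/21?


IP:   01111001.00011100.11011010.00101010
Mask: 11111111.11111111.11111000.00000000
AND operation:
Net:  01111001.00011100.11011000.00000000
Network: 121.28.216.0/21


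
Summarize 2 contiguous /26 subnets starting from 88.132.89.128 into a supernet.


Original prefix: /26
Number of subnets: 2 = 2^1
New prefix = 26 - 1 = 25
Supernet: 88.132.89.128/25


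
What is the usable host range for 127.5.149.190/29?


Network: 127.5.149.184
Broadcast: 127.5.149.191
First usable = network + 1
Last usable = broadcast - 1
Range: 127.5.149.185 to 127.5.149.190


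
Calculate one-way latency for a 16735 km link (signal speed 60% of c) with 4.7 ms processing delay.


Speed = 0.6 * 3e5 km/s = 180000 km/s
Propagation delay = 16735 / 180000 = 0.093 s = 92.9722 ms
Processing delay = 4.7 ms
Total one-way latency = 97.6722 ms


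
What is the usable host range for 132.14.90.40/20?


Network: 132.14.80.0
Broadcast: 132.14.95.255
First usable = network + 1
Last usable = broadcast - 1
Range: 132.14.80.1 to 132.14.95.254


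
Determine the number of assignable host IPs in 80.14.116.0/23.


Host bits = 32 - 23 = 9
Total addresses = 2^9 = 512
Usable = total - 2 (network and broadcast)
Usable hosts: 510


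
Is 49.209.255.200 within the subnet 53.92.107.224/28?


Subnet network: 53.92.107.224
Test IP AND mask: 49.209.255.192
No, 49.209.255.200 is not in 53.92.107.224/28


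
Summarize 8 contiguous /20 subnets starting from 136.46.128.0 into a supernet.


Original prefix: /20
Number of subnets: 8 = 2^3
New prefix = 20 - 3 = 17
Supernet: 136.46.128.0/17


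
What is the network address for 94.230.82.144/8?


IP:   01011110.11100110.01010010.10010000
Mask: 11111111.00000000.00000000.00000000
AND operation:
Net:  01011110.00000000.00000000.00000000
Network: 94.0.0.0/8


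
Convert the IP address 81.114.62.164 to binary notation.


81 = 01010001
114 = 01110010
62 = 00111110
164 = 10100100
Binary: 01010001.01110010.00111110.10100100


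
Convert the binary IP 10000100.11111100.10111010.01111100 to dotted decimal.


10000100 = 132
11111100 = 252
10111010 = 186
01111100 = 124
IP: 132.252.186.124


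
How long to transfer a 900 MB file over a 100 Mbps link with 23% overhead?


Effective throughput = 100 * (1 - 23/100) = 77 Mbps
File size in Mb = 900 * 8 = 7200 Mb
Time = 7200 / 77
Time = 93.5065 seconds


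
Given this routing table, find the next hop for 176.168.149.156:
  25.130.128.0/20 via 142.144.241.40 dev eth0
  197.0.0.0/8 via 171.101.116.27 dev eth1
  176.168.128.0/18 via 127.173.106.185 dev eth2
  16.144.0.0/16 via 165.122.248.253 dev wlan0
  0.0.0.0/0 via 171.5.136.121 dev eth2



Longest prefix match for 176.168.149.156:
  /20 25.130.128.0: no
  /8 197.0.0.0: no
  /18 176.168.128.0: MATCH
  /16 16.144.0.0: no
  /0 0.0.0.0: MATCH
Selected: next-hop 127.173.106.185 via eth2 (matched /18)


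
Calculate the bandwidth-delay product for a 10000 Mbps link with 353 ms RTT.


BDP = bandwidth * RTT
= 10000 Mbps * 353 ms
= 10000 * 1e6 * 353 / 1000 bits
= 3530000000 bits
= 441250000 bytes
= 430908.2031 KB
BDP = 3530000000 bits (441250000 bytes)


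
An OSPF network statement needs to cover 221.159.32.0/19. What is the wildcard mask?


Subnet mask: 255.255.224.0
Wildcard = 255.255.255.255 - subnet mask
255 - 255 = 0
255 - 255 = 0
255 - 224 = 31
255 - 0 = 255
Wildcard: 0.0.31.255


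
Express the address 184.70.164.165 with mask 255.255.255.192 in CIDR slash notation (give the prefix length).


Binary: 11111111.11111111.11111111.11000000
Count leading 1s
Prefix: /26


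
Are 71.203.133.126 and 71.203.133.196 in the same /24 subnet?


Mask: 255.255.255.0
71.203.133.126 AND mask = 71.203.133.0
71.203.133.196 AND mask = 71.203.133.0
Yes, same subnet (71.203.133.0)


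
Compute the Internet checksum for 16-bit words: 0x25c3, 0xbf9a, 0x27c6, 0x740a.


Sum all words (with carry folding):
+ 0x25c3 = 0x25c3
+ 0xbf9a = 0xe55d
+ 0x27c6 = 0x0d24
+ 0x740a = 0x812e
One's complement: ~0x812e
Checksum = 0x7ed1


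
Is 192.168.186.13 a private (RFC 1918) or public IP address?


RFC 1918 private ranges:
  10.0.0.0/8 (10.0.0.0 - 10.255.255.255)
  172.16.0.0/12 (172.16.0.0 - 172.31.255.255)
  192.168.0.0/16 (192.168.0.0 - 192.168.255.255)
Private (in 192.168.0.0/16)


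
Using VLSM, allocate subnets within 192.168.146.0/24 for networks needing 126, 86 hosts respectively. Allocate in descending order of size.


126 hosts -> /25 (126 usable): 192.168.146.0/25
86 hosts -> /25 (126 usable): 192.168.146.128/25
Allocation: 192.168.146.0/25 (126 hosts, 126 usable); 192.168.146.128/25 (86 hosts, 126 usable)


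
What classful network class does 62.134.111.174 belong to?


First octet: 62
Binary: 00111110
0xxxxxxx -> Class A (1-126)
Class A, default mask 255.0.0.0 (/8)


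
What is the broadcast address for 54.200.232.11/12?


Network: 54.192.0.0/12
Host bits = 20
Set all host bits to 1:
Broadcast: 54.207.255.255


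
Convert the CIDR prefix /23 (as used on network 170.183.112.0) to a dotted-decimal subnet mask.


/23 means 23 network bits, 9 host bits
Binary: 11111111111111111111111000000000
Mask: 255.255.254.0


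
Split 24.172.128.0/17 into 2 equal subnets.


New prefix = 17 + 1 = 18
Each subnet has 16384 addresses
  24.172.128.0/18
  24.172.192.0/18
Subnets: 24.172.128.0/18, 24.172.192.0/18


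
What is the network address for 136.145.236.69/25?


IP:   10001000.10010001.11101100.01000101
Mask: 11111111.11111111.11111111.10000000
AND operation:
Net:  10001000.10010001.11101100.00000000
Network: 136.145.236.0/25


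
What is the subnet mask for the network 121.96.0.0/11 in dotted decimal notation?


/11 means 11 network bits, 21 host bits
Binary: 11111111111000000000000000000000
Mask: 255.224.0.0


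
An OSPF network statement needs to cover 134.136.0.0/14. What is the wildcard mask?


Subnet mask: 255.252.0.0
Wildcard = 255.255.255.255 - subnet mask
255 - 255 = 0
255 - 252 = 3
255 - 0 = 255
255 - 0 = 255
Wildcard: 0.3.255.255


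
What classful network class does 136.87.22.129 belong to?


First octet: 136
Binary: 10001000
10xxxxxx -> Class B (128-191)
Class B, default mask 255.255.0.0 (/16)


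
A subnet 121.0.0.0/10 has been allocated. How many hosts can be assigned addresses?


Host bits = 32 - 10 = 22
Total addresses = 2^22 = 4194304
Usable = total - 2 (network and broadcast)
Usable hosts: 4194302


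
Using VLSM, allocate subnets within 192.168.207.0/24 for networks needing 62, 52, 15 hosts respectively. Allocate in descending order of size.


62 hosts -> /26 (62 usable): 192.168.207.0/26
52 hosts -> /26 (62 usable): 192.168.207.64/26
15 hosts -> /27 (30 usable): 192.168.207.128/27
Allocation: 192.168.207.0/26 (62 hosts, 62 usable); 192.168.207.64/26 (52 hosts, 62 usable); 192.168.207.128/27 (15 hosts, 30 usable)


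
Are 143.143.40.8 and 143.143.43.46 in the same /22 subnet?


Mask: 255.255.252.0
143.143.40.8 AND mask = 143.143.40.0
143.143.43.46 AND mask = 143.143.40.0
Yes, same subnet (143.143.40.0)
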